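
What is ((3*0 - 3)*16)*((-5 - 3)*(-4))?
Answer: -1536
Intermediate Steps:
((3*0 - 3)*16)*((-5 - 3)*(-4)) = ((0 - 3)*16)*(-8*(-4)) = -3*16*32 = -48*32 = -1536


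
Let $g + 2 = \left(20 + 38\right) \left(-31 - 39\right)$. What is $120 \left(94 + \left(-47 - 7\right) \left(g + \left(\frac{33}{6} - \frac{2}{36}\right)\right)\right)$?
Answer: $26297760$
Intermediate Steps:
$g = -4062$ ($g = -2 + \left(20 + 38\right) \left(-31 - 39\right) = -2 + 58 \left(-70\right) = -2 - 4060 = -4062$)
$120 \left(94 + \left(-47 - 7\right) \left(g + \left(\frac{33}{6} - \frac{2}{36}\right)\right)\right) = 120 \left(94 + \left(-47 - 7\right) \left(-4062 + \left(\frac{33}{6} - \frac{2}{36}\right)\right)\right) = 120 \left(94 - 54 \left(-4062 + \left(33 \cdot \frac{1}{6} - \frac{1}{18}\right)\right)\right) = 120 \left(94 - 54 \left(-4062 + \left(\frac{11}{2} - \frac{1}{18}\right)\right)\right) = 120 \left(94 - 54 \left(-4062 + \frac{49}{9}\right)\right) = 120 \left(94 - -219054\right) = 120 \left(94 + 219054\right) = 120 \cdot 219148 = 26297760$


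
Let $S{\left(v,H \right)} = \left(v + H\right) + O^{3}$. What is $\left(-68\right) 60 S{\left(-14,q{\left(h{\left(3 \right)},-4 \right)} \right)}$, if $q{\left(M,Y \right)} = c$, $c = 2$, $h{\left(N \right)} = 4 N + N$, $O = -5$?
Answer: $558960$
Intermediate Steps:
$h{\left(N \right)} = 5 N$
$q{\left(M,Y \right)} = 2$
$S{\left(v,H \right)} = -125 + H + v$ ($S{\left(v,H \right)} = \left(v + H\right) + \left(-5\right)^{3} = \left(H + v\right) - 125 = -125 + H + v$)
$\left(-68\right) 60 S{\left(-14,q{\left(h{\left(3 \right)},-4 \right)} \right)} = \left(-68\right) 60 \left(-125 + 2 - 14\right) = \left(-4080\right) \left(-137\right) = 558960$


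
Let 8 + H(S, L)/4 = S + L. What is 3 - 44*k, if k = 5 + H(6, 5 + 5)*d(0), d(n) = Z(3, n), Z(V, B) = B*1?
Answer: -217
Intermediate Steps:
Z(V, B) = B
d(n) = n
H(S, L) = -32 + 4*L + 4*S (H(S, L) = -32 + 4*(S + L) = -32 + 4*(L + S) = -32 + (4*L + 4*S) = -32 + 4*L + 4*S)
k = 5 (k = 5 + (-32 + 4*(5 + 5) + 4*6)*0 = 5 + (-32 + 4*10 + 24)*0 = 5 + (-32 + 40 + 24)*0 = 5 + 32*0 = 5 + 0 = 5)
3 - 44*k = 3 - 44*5 = 3 - 220 = -217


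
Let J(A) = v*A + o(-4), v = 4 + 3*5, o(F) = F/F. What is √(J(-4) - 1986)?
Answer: 3*I*√229 ≈ 45.398*I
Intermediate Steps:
o(F) = 1
v = 19 (v = 4 + 15 = 19)
J(A) = 1 + 19*A (J(A) = 19*A + 1 = 1 + 19*A)
√(J(-4) - 1986) = √((1 + 19*(-4)) - 1986) = √((1 - 76) - 1986) = √(-75 - 1986) = √(-2061) = 3*I*√229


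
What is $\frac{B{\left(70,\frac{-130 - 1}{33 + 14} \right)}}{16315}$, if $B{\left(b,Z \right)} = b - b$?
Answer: $0$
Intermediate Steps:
$B{\left(b,Z \right)} = 0$
$\frac{B{\left(70,\frac{-130 - 1}{33 + 14} \right)}}{16315} = \frac{0}{16315} = 0 \cdot \frac{1}{16315} = 0$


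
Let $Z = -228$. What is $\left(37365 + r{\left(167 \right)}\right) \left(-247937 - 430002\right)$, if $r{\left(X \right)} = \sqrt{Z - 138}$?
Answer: $-25331190735 - 677939 i \sqrt{366} \approx -2.5331 \cdot 10^{10} - 1.297 \cdot 10^{7} i$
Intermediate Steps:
$r{\left(X \right)} = i \sqrt{366}$ ($r{\left(X \right)} = \sqrt{-228 - 138} = \sqrt{-366} = i \sqrt{366}$)
$\left(37365 + r{\left(167 \right)}\right) \left(-247937 - 430002\right) = \left(37365 + i \sqrt{366}\right) \left(-247937 - 430002\right) = \left(37365 + i \sqrt{366}\right) \left(-677939\right) = -25331190735 - 677939 i \sqrt{366}$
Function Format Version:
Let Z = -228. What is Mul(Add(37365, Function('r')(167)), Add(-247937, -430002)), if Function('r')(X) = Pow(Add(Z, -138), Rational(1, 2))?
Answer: Add(-25331190735, Mul(-677939, I, Pow(366, Rational(1, 2)))) ≈ Add(-2.5331e+10, Mul(-1.2970e+7, I))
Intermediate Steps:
Function('r')(X) = Mul(I, Pow(366, Rational(1, 2))) (Function('r')(X) = Pow(Add(-228, -138), Rational(1, 2)) = Pow(-366, Rational(1, 2)) = Mul(I, Pow(366, Rational(1, 2))))
Mul(Add(37365, Function('r')(167)), Add(-247937, -430002)) = Mul(Add(37365, Mul(I, Pow(366, Rational(1, 2)))), Add(-247937, -430002)) = Mul(Add(37365, Mul(I, Pow(366, Rational(1, 2)))), -677939) = Add(-25331190735, Mul(-677939, I, Pow(366, Rational(1, 2))))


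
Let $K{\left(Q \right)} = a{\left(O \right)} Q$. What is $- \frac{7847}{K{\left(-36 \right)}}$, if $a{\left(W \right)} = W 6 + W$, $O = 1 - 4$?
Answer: $- \frac{1121}{108} \approx -10.38$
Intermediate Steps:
$O = -3$
$a{\left(W \right)} = 7 W$ ($a{\left(W \right)} = 6 W + W = 7 W$)
$K{\left(Q \right)} = - 21 Q$ ($K{\left(Q \right)} = 7 \left(-3\right) Q = - 21 Q$)
$- \frac{7847}{K{\left(-36 \right)}} = - \frac{7847}{\left(-21\right) \left(-36\right)} = - \frac{7847}{756} = \left(-7847\right) \frac{1}{756} = - \frac{1121}{108}$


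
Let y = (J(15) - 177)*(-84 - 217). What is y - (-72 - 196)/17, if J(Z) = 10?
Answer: 854807/17 ≈ 50283.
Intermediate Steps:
y = 50267 (y = (10 - 177)*(-84 - 217) = -167*(-301) = 50267)
y - (-72 - 196)/17 = 50267 - (-72 - 196)/17 = 50267 - (-268)/17 = 50267 - 1*(-268/17) = 50267 + 268/17 = 854807/17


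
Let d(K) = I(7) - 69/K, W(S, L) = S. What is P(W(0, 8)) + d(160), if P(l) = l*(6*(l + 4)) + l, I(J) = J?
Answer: 1051/160 ≈ 6.5687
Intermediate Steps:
d(K) = 7 - 69/K
P(l) = l + l*(24 + 6*l) (P(l) = l*(6*(4 + l)) + l = l*(24 + 6*l) + l = l + l*(24 + 6*l))
P(W(0, 8)) + d(160) = 0*(25 + 6*0) + (7 - 69/160) = 0*(25 + 0) + (7 - 69*1/160) = 0*25 + (7 - 69/160) = 0 + 1051/160 = 1051/160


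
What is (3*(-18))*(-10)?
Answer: 540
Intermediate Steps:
(3*(-18))*(-10) = -54*(-10) = 540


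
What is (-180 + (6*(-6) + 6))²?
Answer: 44100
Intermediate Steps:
(-180 + (6*(-6) + 6))² = (-180 + (-36 + 6))² = (-180 - 30)² = (-210)² = 44100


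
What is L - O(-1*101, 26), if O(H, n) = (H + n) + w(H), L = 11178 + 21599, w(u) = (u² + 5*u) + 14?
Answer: 23142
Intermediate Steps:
w(u) = 14 + u² + 5*u
L = 32777
O(H, n) = 14 + n + H² + 6*H (O(H, n) = (H + n) + (14 + H² + 5*H) = 14 + n + H² + 6*H)
L - O(-1*101, 26) = 32777 - (14 + 26 + (-1*101)² + 6*(-1*101)) = 32777 - (14 + 26 + (-101)² + 6*(-101)) = 32777 - (14 + 26 + 10201 - 606) = 32777 - 1*9635 = 32777 - 9635 = 23142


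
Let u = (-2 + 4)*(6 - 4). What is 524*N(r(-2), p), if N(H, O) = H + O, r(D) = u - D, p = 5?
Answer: 5764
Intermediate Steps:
u = 4 (u = 2*2 = 4)
r(D) = 4 - D
524*N(r(-2), p) = 524*((4 - 1*(-2)) + 5) = 524*((4 + 2) + 5) = 524*(6 + 5) = 524*11 = 5764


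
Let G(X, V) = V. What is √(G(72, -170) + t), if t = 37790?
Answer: 6*√1045 ≈ 193.96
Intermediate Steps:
√(G(72, -170) + t) = √(-170 + 37790) = √37620 = 6*√1045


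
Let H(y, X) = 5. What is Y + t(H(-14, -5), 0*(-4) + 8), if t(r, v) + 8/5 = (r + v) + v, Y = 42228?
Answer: 211237/5 ≈ 42247.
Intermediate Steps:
t(r, v) = -8/5 + r + 2*v (t(r, v) = -8/5 + ((r + v) + v) = -8/5 + (r + 2*v) = -8/5 + r + 2*v)
Y + t(H(-14, -5), 0*(-4) + 8) = 42228 + (-8/5 + 5 + 2*(0*(-4) + 8)) = 42228 + (-8/5 + 5 + 2*(0 + 8)) = 42228 + (-8/5 + 5 + 2*8) = 42228 + (-8/5 + 5 + 16) = 42228 + 97/5 = 211237/5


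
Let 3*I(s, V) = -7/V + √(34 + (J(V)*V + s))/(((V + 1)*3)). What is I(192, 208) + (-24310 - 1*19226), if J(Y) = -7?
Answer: -27166471/624 + I*√1230/1881 ≈ -43536.0 + 0.018645*I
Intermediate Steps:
I(s, V) = -7/(3*V) + √(34 + s - 7*V)/(3*(3 + 3*V)) (I(s, V) = (-7/V + √(34 + (-7*V + s))/(((V + 1)*3)))/3 = (-7/V + √(34 + (s - 7*V))/(((1 + V)*3)))/3 = (-7/V + √(34 + s - 7*V)/(3 + 3*V))/3 = -7/(3*V) + √(34 + s - 7*V)/(3*(3 + 3*V)))
I(192, 208) + (-24310 - 1*19226) = (⅑)*(-21 - 21*208 + 208*√(34 + 192 - 7*208))/(208*(1 + 208)) + (-24310 - 1*19226) = (⅑)*(1/208)*(-21 - 4368 + 208*√(34 + 192 - 1456))/209 + (-24310 - 19226) = (⅑)*(1/208)*(1/209)*(-21 - 4368 + 208*√(-1230)) - 43536 = (⅑)*(1/208)*(1/209)*(-21 - 4368 + 208*(I*√1230)) - 43536 = (⅑)*(1/208)*(1/209)*(-21 - 4368 + 208*I*√1230) - 43536 = (⅑)*(1/208)*(1/209)*(-4389 + 208*I*√1230) - 43536 = (-7/624 + I*√1230/1881) - 43536 = -27166471/624 + I*√1230/1881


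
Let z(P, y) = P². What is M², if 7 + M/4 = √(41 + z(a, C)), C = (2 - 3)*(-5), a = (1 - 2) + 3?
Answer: 1504 - 672*√5 ≈ 1.3623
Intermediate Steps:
a = 2 (a = -1 + 3 = 2)
C = 5 (C = -1*(-5) = 5)
M = -28 + 12*√5 (M = -28 + 4*√(41 + 2²) = -28 + 4*√(41 + 4) = -28 + 4*√45 = -28 + 4*(3*√5) = -28 + 12*√5 ≈ -1.1672)
M² = (-28 + 12*√5)²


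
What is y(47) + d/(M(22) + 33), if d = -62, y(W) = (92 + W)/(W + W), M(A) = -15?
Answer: -1663/846 ≈ -1.9657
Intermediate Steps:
y(W) = (92 + W)/(2*W) (y(W) = (92 + W)/((2*W)) = (92 + W)*(1/(2*W)) = (92 + W)/(2*W))
y(47) + d/(M(22) + 33) = (½)*(92 + 47)/47 - 62/(-15 + 33) = (½)*(1/47)*139 - 62/18 = 139/94 + (1/18)*(-62) = 139/94 - 31/9 = -1663/846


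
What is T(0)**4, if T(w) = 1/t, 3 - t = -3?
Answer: 1/1296 ≈ 0.00077160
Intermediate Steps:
t = 6 (t = 3 - 1*(-3) = 3 + 3 = 6)
T(w) = 1/6
T(0)**4 = (1/6)**4 = 1/1296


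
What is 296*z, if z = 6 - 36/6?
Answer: 0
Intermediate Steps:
z = 0 (z = 6 - 36/6 = 6 - 6*1 = 6 - 6 = 0)
296*z = 296*0 = 0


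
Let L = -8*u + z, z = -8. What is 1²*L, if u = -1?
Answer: 0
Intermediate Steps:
L = 0 (L = -8*(-1) - 8 = 8 - 8 = 0)
1²*L = 1²*0 = 1*0 = 0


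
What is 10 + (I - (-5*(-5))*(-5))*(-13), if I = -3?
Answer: -1576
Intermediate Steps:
10 + (I - (-5*(-5))*(-5))*(-13) = 10 + (-3 - (-5*(-5))*(-5))*(-13) = 10 + (-3 - 25*(-5))*(-13) = 10 + (-3 - 1*(-125))*(-13) = 10 + (-3 + 125)*(-13) = 10 + 122*(-13) = 10 - 1586 = -1576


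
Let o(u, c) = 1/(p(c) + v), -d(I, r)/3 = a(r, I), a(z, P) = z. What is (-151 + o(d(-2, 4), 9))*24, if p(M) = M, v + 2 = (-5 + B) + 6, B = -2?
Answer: -3620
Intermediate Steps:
d(I, r) = -3*r
v = -3 (v = -2 + ((-5 - 2) + 6) = -2 + (-7 + 6) = -2 - 1 = -3)
o(u, c) = 1/(-3 + c) (o(u, c) = 1/(c - 3) = 1/(-3 + c))
(-151 + o(d(-2, 4), 9))*24 = (-151 + 1/(-3 + 9))*24 = (-151 + 1/6)*24 = (-151 + ⅙)*24 = -905/6*24 = -3620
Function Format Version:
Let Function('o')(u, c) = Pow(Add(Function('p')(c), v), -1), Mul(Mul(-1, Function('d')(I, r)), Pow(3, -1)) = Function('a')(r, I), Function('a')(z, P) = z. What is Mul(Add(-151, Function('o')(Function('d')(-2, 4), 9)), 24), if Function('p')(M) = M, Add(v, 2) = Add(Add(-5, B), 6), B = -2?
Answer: -3620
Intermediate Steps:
Function('d')(I, r) = Mul(-3, r)
v = -3 (v = Add(-2, Add(Add(-5, -2), 6)) = Add(-2, Add(-7, 6)) = Add(-2, -1) = -3)
Function('o')(u, c) = Pow(Add(-3, c), -1) (Function('o')(u, c) = Pow(Add(c, -3), -1) = Pow(Add(-3, c), -1))
Mul(Add(-151, Function('o')(Function('d')(-2, 4), 9)), 24) = Mul(Add(-151, Pow(Add(-3, 9), -1)), 24) = Mul(Add(-151, Pow(6, -1)), 24) = Mul(Add(-151, Rational(1, 6)), 24) = Mul(Rational(-905, 6), 24) = -3620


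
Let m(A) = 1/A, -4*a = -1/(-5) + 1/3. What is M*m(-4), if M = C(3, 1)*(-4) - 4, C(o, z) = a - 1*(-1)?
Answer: 28/15 ≈ 1.8667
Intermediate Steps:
a = -2/15 (a = -(-1/(-5) + 1/3)/4 = -(-1*(-1/5) + 1*(1/3))/4 = -(1/5 + 1/3)/4 = -1/4*8/15 = -2/15 ≈ -0.13333)
C(o, z) = 13/15 (C(o, z) = -2/15 - 1*(-1) = -2/15 + 1 = 13/15)
M = -112/15 (M = (13/15)*(-4) - 4 = -52/15 - 4 = -112/15 ≈ -7.4667)
M*m(-4) = -112/15/(-4) = -112/15*(-1/4) = 28/15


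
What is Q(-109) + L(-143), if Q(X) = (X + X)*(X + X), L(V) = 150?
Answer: 47674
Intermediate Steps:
Q(X) = 4*X**2 (Q(X) = (2*X)*(2*X) = 4*X**2)
Q(-109) + L(-143) = 4*(-109)**2 + 150 = 4*11881 + 150 = 47524 + 150 = 47674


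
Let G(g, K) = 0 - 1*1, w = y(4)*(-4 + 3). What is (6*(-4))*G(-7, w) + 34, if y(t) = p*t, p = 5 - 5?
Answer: 58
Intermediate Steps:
p = 0
y(t) = 0 (y(t) = 0*t = 0)
w = 0 (w = 0*(-4 + 3) = 0*(-1) = 0)
G(g, K) = -1 (G(g, K) = 0 - 1 = -1)
(6*(-4))*G(-7, w) + 34 = (6*(-4))*(-1) + 34 = -24*(-1) + 34 = 24 + 34 = 58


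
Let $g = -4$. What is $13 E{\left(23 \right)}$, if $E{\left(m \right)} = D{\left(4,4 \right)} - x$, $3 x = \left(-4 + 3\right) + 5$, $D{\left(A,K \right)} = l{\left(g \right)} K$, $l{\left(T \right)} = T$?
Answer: $- \frac{676}{3} \approx -225.33$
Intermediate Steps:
$D{\left(A,K \right)} = - 4 K$
$x = \frac{4}{3}$ ($x = \frac{\left(-4 + 3\right) + 5}{3} = \frac{-1 + 5}{3} = \frac{1}{3} \cdot 4 = \frac{4}{3} \approx 1.3333$)
$E{\left(m \right)} = - \frac{52}{3}$ ($E{\left(m \right)} = \left(-4\right) 4 - \frac{4}{3} = -16 - \frac{4}{3} = - \frac{52}{3}$)
$13 E{\left(23 \right)} = 13 \left(- \frac{52}{3}\right) = - \frac{676}{3}$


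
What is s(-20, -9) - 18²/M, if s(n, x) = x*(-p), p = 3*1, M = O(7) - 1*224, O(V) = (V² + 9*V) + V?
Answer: 1053/35 ≈ 30.086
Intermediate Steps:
O(V) = V² + 10*V
M = -105 (M = 7*(10 + 7) - 1*224 = 7*17 - 224 = 119 - 224 = -105)
p = 3
s(n, x) = -3*x (s(n, x) = x*(-1*3) = x*(-3) = -3*x)
s(-20, -9) - 18²/M = -3*(-9) - 18²/(-105) = 27 - 324*(-1)/105 = 27 - 1*(-108/35) = 27 + 108/35 = 1053/35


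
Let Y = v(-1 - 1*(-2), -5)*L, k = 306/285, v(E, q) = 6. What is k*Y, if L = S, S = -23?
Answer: -14076/95 ≈ -148.17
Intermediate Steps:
L = -23
k = 102/95 (k = 306*(1/285) = 102/95 ≈ 1.0737)
Y = -138 (Y = 6*(-23) = -138)
k*Y = (102/95)*(-138) = -14076/95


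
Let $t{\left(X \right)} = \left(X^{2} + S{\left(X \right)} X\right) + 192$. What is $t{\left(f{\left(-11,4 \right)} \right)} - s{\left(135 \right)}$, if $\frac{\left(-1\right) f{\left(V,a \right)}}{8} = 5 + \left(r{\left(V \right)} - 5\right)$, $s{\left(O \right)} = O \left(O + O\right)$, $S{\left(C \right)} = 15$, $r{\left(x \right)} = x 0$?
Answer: $-36258$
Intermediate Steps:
$r{\left(x \right)} = 0$
$s{\left(O \right)} = 2 O^{2}$ ($s{\left(O \right)} = O 2 O = 2 O^{2}$)
$f{\left(V,a \right)} = 0$ ($f{\left(V,a \right)} = - 8 \left(5 + \left(0 - 5\right)\right) = - 8 \left(5 - 5\right) = \left(-8\right) 0 = 0$)
$t{\left(X \right)} = 192 + X^{2} + 15 X$ ($t{\left(X \right)} = \left(X^{2} + 15 X\right) + 192 = 192 + X^{2} + 15 X$)
$t{\left(f{\left(-11,4 \right)} \right)} - s{\left(135 \right)} = \left(192 + 0^{2} + 15 \cdot 0\right) - 2 \cdot 135^{2} = \left(192 + 0 + 0\right) - 2 \cdot 18225 = 192 - 36450 = -36258$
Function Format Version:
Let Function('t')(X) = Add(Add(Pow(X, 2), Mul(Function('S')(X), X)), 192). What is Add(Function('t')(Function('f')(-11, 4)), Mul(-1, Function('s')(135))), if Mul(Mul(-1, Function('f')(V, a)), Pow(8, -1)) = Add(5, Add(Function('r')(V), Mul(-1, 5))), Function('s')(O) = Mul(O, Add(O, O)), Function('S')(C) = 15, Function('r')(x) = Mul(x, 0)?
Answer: -36258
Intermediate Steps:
Function('r')(x) = 0
Function('s')(O) = Mul(2, Pow(O, 2)) (Function('s')(O) = Mul(O, Mul(2, O)) = Mul(2, Pow(O, 2)))
Function('f')(V, a) = 0 (Function('f')(V, a) = Mul(-8, Add(5, Add(0, Mul(-1, 5)))) = Mul(-8, Add(5, Add(0, -5))) = Mul(-8, Add(5, -5)) = Mul(-8, 0) = 0)
Function('t')(X) = Add(192, Pow(X, 2), Mul(15, X)) (Function('t')(X) = Add(Add(Pow(X, 2), Mul(15, X)), 192) = Add(192, Pow(X, 2), Mul(15, X)))
Add(Function('t')(Function('f')(-11, 4)), Mul(-1, Function('s')(135))) = Add(Add(192, Pow(0, 2), Mul(15, 0)), Mul(-1, Mul(2, Pow(135, 2)))) = Add(Add(192, 0, 0), Mul(-1, Mul(2, 18225))) = Add(192, Mul(-1, 36450)) = Add(192, -36450) = -36258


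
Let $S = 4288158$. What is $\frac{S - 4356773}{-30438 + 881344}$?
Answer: $- \frac{68615}{850906} \approx -0.080638$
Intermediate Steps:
$\frac{S - 4356773}{-30438 + 881344} = \frac{4288158 - 4356773}{-30438 + 881344} = - \frac{68615}{850906}$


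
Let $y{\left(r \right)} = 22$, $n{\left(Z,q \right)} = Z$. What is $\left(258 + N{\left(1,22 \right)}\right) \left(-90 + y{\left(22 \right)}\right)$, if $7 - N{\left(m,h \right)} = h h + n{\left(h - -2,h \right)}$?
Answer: $16524$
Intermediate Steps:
$N{\left(m,h \right)} = 5 - h - h^{2}$ ($N{\left(m,h \right)} = 7 - \left(h h + \left(h - -2\right)\right) = 7 - \left(h^{2} + \left(h + 2\right)\right) = 7 - \left(h^{2} + \left(2 + h\right)\right) = 7 - \left(2 + h + h^{2}\right) = 5 - h - h^{2}$)
$\left(258 + N{\left(1,22 \right)}\right) \left(-90 + y{\left(22 \right)}\right) = \left(258 - 501\right) \left(-90 + 22\right) = \left(258 - 501\right) \left(-68\right) = \left(-243\right) \left(-68\right) = 16524$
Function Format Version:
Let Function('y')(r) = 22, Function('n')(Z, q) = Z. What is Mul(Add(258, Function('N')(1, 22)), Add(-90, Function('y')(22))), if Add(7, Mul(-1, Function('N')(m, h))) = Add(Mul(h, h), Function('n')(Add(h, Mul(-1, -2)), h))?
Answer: 16524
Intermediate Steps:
Function('N')(m, h) = Add(5, Mul(-1, h), Mul(-1, Pow(h, 2))) (Function('N')(m, h) = Add(7, Mul(-1, Add(Mul(h, h), Add(h, Mul(-1, -2))))) = Add(7, Mul(-1, Add(Pow(h, 2), Add(h, 2)))) = Add(7, Mul(-1, Add(Pow(h, 2), Add(2, h)))) = Add(7, Mul(-1, Add(2, h, Pow(h, 2)))) = Add(7, Add(-2, Mul(-1, h), Mul(-1, Pow(h, 2)))) = Add(5, Mul(-1, h), Mul(-1, Pow(h, 2))))
Mul(Add(258, Function('N')(1, 22)), Add(-90, Function('y')(22))) = Mul(Add(258, Add(5, Mul(-1, 22), Mul(-1, Pow(22, 2)))), Add(-90, 22)) = Mul(Add(258, Add(5, -22, Mul(-1, 484))), -68) = Mul(Add(258, Add(5, -22, -484)), -68) = Mul(Add(258, -501), -68) = Mul(-243, -68) = 16524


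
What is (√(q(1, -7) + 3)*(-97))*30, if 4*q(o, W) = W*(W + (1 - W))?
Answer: -1455*√5 ≈ -3253.5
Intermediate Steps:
q(o, W) = W/4 (q(o, W) = (W*(W + (1 - W)))/4 = (W*1)/4 = W/4)
(√(q(1, -7) + 3)*(-97))*30 = (√((¼)*(-7) + 3)*(-97))*30 = (√(-7/4 + 3)*(-97))*30 = (√(5/4)*(-97))*30 = ((√5/2)*(-97))*30 = -97*√5/2*30 = -1455*√5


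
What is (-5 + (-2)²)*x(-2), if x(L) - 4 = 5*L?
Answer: 6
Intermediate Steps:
x(L) = 4 + 5*L
(-5 + (-2)²)*x(-2) = (-5 + (-2)²)*(4 + 5*(-2)) = (-5 + 4)*(4 - 10) = -1*(-6) = 6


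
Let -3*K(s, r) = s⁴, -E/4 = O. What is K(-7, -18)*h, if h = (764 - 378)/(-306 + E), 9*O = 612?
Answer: 463393/867 ≈ 534.48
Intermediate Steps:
O = 68 (O = (⅑)*612 = 68)
E = -272 (E = -4*68 = -272)
K(s, r) = -s⁴/3
h = -193/289 (h = (764 - 378)/(-306 - 272) = 386/(-578) = 386*(-1/578) = -193/289 ≈ -0.66782)
K(-7, -18)*h = -⅓*(-7)⁴*(-193/289) = -⅓*2401*(-193/289) = -2401/3*(-193/289) = 463393/867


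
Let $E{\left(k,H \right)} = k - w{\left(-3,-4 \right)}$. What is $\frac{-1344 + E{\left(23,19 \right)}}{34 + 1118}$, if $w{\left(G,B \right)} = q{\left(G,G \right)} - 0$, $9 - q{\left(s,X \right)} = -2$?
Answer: $- \frac{37}{32} \approx -1.1563$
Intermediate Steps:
$q{\left(s,X \right)} = 11$ ($q{\left(s,X \right)} = 9 - -2 = 9 + 2 = 11$)
$w{\left(G,B \right)} = 11$ ($w{\left(G,B \right)} = 11 - 0 = 11 + 0 = 11$)
$E{\left(k,H \right)} = -11 + k$ ($E{\left(k,H \right)} = k - 11 = -11 + k$)
$\frac{-1344 + E{\left(23,19 \right)}}{34 + 1118} = \frac{-1344 + \left(-11 + 23\right)}{34 + 1118} = \frac{-1344 + 12}{1152} = \left(-1332\right) \frac{1}{1152} = - \frac{37}{32}$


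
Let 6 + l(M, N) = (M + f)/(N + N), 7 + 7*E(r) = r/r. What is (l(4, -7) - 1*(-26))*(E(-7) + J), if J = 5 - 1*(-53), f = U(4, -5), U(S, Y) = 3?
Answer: 7800/7 ≈ 1114.3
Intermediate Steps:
f = 3
E(r) = -6/7 (E(r) = -1 + (r/r)/7 = -1 + (1/7)*1 = -1 + 1/7 = -6/7)
l(M, N) = -6 + (3 + M)/(2*N) (l(M, N) = -6 + (M + 3)/(N + N) = -6 + (3 + M)/((2*N)) = -6 + (3 + M)*(1/(2*N)) = -6 + (3 + M)/(2*N))
J = 58 (J = 5 + 53 = 58)
(l(4, -7) - 1*(-26))*(E(-7) + J) = ((1/2)*(3 + 4 - 12*(-7))/(-7) - 1*(-26))*(-6/7 + 58) = ((1/2)*(-1/7)*(3 + 4 + 84) + 26)*(400/7) = ((1/2)*(-1/7)*91 + 26)*(400/7) = (-13/2 + 26)*(400/7) = (39/2)*(400/7) = 7800/7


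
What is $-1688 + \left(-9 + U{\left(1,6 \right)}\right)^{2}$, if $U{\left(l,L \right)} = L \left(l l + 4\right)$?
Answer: $-1247$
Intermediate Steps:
$U{\left(l,L \right)} = L \left(4 + l^{2}\right)$ ($U{\left(l,L \right)} = L \left(l^{2} + 4\right) = L \left(4 + l^{2}\right)$)
$-1688 + \left(-9 + U{\left(1,6 \right)}\right)^{2} = -1688 + \left(-9 + 6 \left(4 + 1^{2}\right)\right)^{2} = -1688 + \left(-9 + 6 \left(4 + 1\right)\right)^{2} = -1688 + \left(-9 + 6 \cdot 5\right)^{2} = -1688 + \left(-9 + 30\right)^{2} = -1688 + 21^{2} = -1688 + 441 = -1247$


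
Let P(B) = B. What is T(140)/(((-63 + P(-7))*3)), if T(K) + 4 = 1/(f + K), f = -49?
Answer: 121/6370 ≈ 0.018995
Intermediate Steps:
T(K) = -4 + 1/(-49 + K)
T(140)/(((-63 + P(-7))*3)) = ((197 - 4*140)/(-49 + 140))/(((-63 - 7)*3)) = ((197 - 560)/91)/((-70*3)) = ((1/91)*(-363))/(-210) = -363/91*(-1/210) = 121/6370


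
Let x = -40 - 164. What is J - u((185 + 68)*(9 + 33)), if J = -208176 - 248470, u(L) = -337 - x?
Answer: -456513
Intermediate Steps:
x = -204
u(L) = -133 (u(L) = -337 - 1*(-204) = -337 + 204 = -133)
J = -456646
J - u((185 + 68)*(9 + 33)) = -456646 - 1*(-133) = -456646 + 133 = -456513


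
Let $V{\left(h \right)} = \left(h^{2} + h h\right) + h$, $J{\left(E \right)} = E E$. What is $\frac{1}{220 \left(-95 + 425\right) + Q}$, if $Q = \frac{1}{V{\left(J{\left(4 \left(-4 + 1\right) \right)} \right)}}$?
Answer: $\frac{41616}{3021321601} \approx 1.3774 \cdot 10^{-5}$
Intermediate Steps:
$J{\left(E \right)} = E^{2}$
$V{\left(h \right)} = h + 2 h^{2}$ ($V{\left(h \right)} = \left(h^{2} + h^{2}\right) + h = 2 h^{2} + h = h + 2 h^{2}$)
$Q = \frac{1}{41616}$ ($Q = \frac{1}{\left(4 \left(-4 + 1\right)\right)^{2} \left(1 + 2 \left(4 \left(-4 + 1\right)\right)^{2}\right)} = \frac{1}{\left(4 \left(-3\right)\right)^{2} \left(1 + 2 \left(4 \left(-3\right)\right)^{2}\right)} = \frac{1}{\left(-12\right)^{2} \left(1 + 2 \left(-12\right)^{2}\right)} = \frac{1}{144 \left(1 + 2 \cdot 144\right)} = \frac{1}{144 \left(1 + 288\right)} = \frac{1}{144 \cdot 289} = \frac{1}{41616} \approx 2.4029 \cdot 10^{-5}$)
$\frac{1}{220 \left(-95 + 425\right) + Q} = \frac{1}{220 \left(-95 + 425\right) + \frac{1}{41616}} = \frac{1}{220 \cdot 330 + \frac{1}{41616}} = \frac{1}{72600 + \frac{1}{41616}} = \frac{1}{\frac{3021321601}{41616}} = \frac{41616}{3021321601}$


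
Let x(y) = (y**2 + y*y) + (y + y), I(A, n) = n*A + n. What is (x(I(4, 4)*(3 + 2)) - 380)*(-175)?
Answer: -3468500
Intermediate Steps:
I(A, n) = n + A*n (I(A, n) = A*n + n = n + A*n)
x(y) = 2*y + 2*y**2 (x(y) = (y**2 + y**2) + 2*y = 2*y**2 + 2*y = 2*y + 2*y**2)
(x(I(4, 4)*(3 + 2)) - 380)*(-175) = (2*((4*(1 + 4))*(3 + 2))*(1 + (4*(1 + 4))*(3 + 2)) - 380)*(-175) = (2*((4*5)*5)*(1 + (4*5)*5) - 380)*(-175) = (2*(20*5)*(1 + 20*5) - 380)*(-175) = (2*100*(1 + 100) - 380)*(-175) = (2*100*101 - 380)*(-175) = (20200 - 380)*(-175) = 19820*(-175) = -3468500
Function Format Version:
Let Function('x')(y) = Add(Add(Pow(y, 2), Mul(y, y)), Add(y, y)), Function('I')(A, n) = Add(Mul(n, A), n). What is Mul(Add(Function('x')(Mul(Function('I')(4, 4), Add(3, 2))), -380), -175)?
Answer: -3468500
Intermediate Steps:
Function('I')(A, n) = Add(n, Mul(A, n)) (Function('I')(A, n) = Add(Mul(A, n), n) = Add(n, Mul(A, n)))
Function('x')(y) = Add(Mul(2, y), Mul(2, Pow(y, 2))) (Function('x')(y) = Add(Add(Pow(y, 2), Pow(y, 2)), Mul(2, y)) = Add(Mul(2, Pow(y, 2)), Mul(2, y)) = Add(Mul(2, y), Mul(2, Pow(y, 2))))
Mul(Add(Function('x')(Mul(Function('I')(4, 4), Add(3, 2))), -380), -175) = Mul(Add(Mul(2, Mul(Mul(4, Add(1, 4)), Add(3, 2)), Add(1, Mul(Mul(4, Add(1, 4)), Add(3, 2)))), -380), -175) = Mul(Add(Mul(2, Mul(Mul(4, 5), 5), Add(1, Mul(Mul(4, 5), 5))), -380), -175) = Mul(Add(Mul(2, Mul(20, 5), Add(1, Mul(20, 5))), -380), -175) = Mul(Add(Mul(2, 100, Add(1, 100)), -380), -175) = Mul(Add(Mul(2, 100, 101), -380), -175) = Mul(Add(20200, -380), -175) = Mul(19820, -175) = -3468500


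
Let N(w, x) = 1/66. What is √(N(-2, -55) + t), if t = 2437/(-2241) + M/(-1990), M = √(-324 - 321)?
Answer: √(-286716611875650 - 134362987110*I*√645)/16351830 ≈ 0.0061621 - 1.0355*I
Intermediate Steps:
M = I*√645 (M = √(-645) = I*√645 ≈ 25.397*I)
N(w, x) = 1/66
t = -2437/2241 - I*√645/1990 (t = 2437/(-2241) + (I*√645)/(-1990) = 2437*(-1/2241) + (I*√645)*(-1/1990) = -2437/2241 - I*√645/1990 ≈ -1.0875 - 0.012762*I)
√(N(-2, -55) + t) = √(1/66 + (-2437/2241 - I*√645/1990)) = √(-52867/49302 - I*√645/1990)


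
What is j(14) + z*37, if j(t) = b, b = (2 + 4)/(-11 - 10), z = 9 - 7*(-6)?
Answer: 13207/7 ≈ 1886.7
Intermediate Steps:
z = 51 (z = 9 + 42 = 51)
b = -2/7 (b = 6/(-21) = 6*(-1/21) = -2/7 ≈ -0.28571)
j(t) = -2/7
j(14) + z*37 = -2/7 + 51*37 = -2/7 + 1887 = 13207/7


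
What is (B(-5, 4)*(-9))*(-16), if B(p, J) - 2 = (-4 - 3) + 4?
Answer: -144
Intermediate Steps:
B(p, J) = -1 (B(p, J) = 2 + ((-4 - 3) + 4) = 2 + (-7 + 4) = 2 - 3 = -1)
(B(-5, 4)*(-9))*(-16) = -1*(-9)*(-16) = 9*(-16) = -144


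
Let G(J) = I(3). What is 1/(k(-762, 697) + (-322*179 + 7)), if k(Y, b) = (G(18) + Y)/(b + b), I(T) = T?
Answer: -1394/80338373 ≈ -1.7352e-5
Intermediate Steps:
G(J) = 3
k(Y, b) = (3 + Y)/(2*b) (k(Y, b) = (3 + Y)/(b + b) = (3 + Y)/((2*b)) = (3 + Y)*(1/(2*b)) = (3 + Y)/(2*b))
1/(k(-762, 697) + (-322*179 + 7)) = 1/((½)*(3 - 762)/697 + (-322*179 + 7)) = 1/((½)*(1/697)*(-759) + (-57638 + 7)) = 1/(-759/1394 - 57631) = 1/(-80338373/1394) = -1394/80338373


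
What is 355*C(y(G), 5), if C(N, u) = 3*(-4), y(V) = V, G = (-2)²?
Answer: -4260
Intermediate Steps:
G = 4
C(N, u) = -12
355*C(y(G), 5) = 355*(-12) = -4260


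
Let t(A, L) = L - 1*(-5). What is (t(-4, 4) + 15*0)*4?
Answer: 36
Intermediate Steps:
t(A, L) = 5 + L (t(A, L) = L + 5 = 5 + L)
(t(-4, 4) + 15*0)*4 = ((5 + 4) + 15*0)*4 = (9 + 0)*4 = 9*4 = 36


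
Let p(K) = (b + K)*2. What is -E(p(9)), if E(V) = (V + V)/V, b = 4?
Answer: -2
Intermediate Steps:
p(K) = 8 + 2*K (p(K) = (4 + K)*2 = 8 + 2*K)
E(V) = 2 (E(V) = (2*V)/V = 2)
-E(p(9)) = -1*2 = -2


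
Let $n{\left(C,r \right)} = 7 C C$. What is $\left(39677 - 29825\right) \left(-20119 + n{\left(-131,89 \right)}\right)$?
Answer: $985278816$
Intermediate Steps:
$n{\left(C,r \right)} = 7 C^{2}$
$\left(39677 - 29825\right) \left(-20119 + n{\left(-131,89 \right)}\right) = \left(39677 - 29825\right) \left(-20119 + 7 \left(-131\right)^{2}\right) = 9852 \left(-20119 + 7 \cdot 17161\right) = 9852 \left(-20119 + 120127\right) = 9852 \cdot 100008 = 985278816$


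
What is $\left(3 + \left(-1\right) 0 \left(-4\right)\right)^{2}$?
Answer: $9$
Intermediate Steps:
$\left(3 + \left(-1\right) 0 \left(-4\right)\right)^{2} = \left(3 + 0 \left(-4\right)\right)^{2} = \left(3 + 0\right)^{2} = 3^{2} = 9$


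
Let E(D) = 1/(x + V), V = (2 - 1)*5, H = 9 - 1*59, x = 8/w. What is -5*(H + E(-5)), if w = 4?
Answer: 1745/7 ≈ 249.29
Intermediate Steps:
x = 2 (x = 8/4 = 8*(¼) = 2)
H = -50 (H = 9 - 59 = -50)
V = 5 (V = 1*5 = 5)
E(D) = ⅐ (E(D) = 1/(2 + 5) = 1/7 = ⅐)
-5*(H + E(-5)) = -5*(-50 + ⅐) = -5*(-349/7) = 1745/7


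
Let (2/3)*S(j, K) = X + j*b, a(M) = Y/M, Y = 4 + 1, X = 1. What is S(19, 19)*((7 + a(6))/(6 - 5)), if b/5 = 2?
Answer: 8977/4 ≈ 2244.3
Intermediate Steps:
b = 10 (b = 5*2 = 10)
Y = 5
a(M) = 5/M
S(j, K) = 3/2 + 15*j (S(j, K) = 3*(1 + j*10)/2 = 3*(1 + 10*j)/2 = 3/2 + 15*j)
S(19, 19)*((7 + a(6))/(6 - 5)) = (3/2 + 15*19)*((7 + 5/6)/(6 - 5)) = (3/2 + 285)*((7 + 5*(⅙))/1) = 573*((7 + ⅚)*1)/2 = 573*((47/6)*1)/2 = (573/2)*(47/6) = 8977/4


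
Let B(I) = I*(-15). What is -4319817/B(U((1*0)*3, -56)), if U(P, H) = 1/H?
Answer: -80636584/5 ≈ -1.6127e+7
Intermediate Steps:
B(I) = -15*I
-4319817/B(U((1*0)*3, -56)) = -4319817/((-15/(-56))) = -4319817/((-15*(-1/56))) = -4319817/15/56 = -4319817*56/15 = -80636584/5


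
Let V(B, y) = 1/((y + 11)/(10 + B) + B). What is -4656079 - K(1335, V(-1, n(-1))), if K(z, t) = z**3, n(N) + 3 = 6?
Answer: -2383926454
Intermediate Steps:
n(N) = 3 (n(N) = -3 + 6 = 3)
V(B, y) = 1/(B + (11 + y)/(10 + B)) (V(B, y) = 1/((11 + y)/(10 + B) + B) = 1/(B + (11 + y)/(10 + B)))
-4656079 - K(1335, V(-1, n(-1))) = -4656079 - 1*1335**3 = -4656079 - 1*2379270375 = -4656079 - 2379270375 = -2383926454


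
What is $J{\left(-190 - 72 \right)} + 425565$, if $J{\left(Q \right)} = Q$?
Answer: $425303$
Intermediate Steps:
$J{\left(-190 - 72 \right)} + 425565 = \left(-190 - 72\right) + 425565 = -262 + 425565 = 425303$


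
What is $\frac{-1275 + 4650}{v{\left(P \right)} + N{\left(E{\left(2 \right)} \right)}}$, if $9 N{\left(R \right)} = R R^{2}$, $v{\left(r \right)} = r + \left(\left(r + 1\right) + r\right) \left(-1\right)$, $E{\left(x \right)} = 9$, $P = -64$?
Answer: $\frac{375}{16} \approx 23.438$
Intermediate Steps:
$v{\left(r \right)} = -1 - r$ ($v{\left(r \right)} = r + \left(\left(1 + r\right) + r\right) \left(-1\right) = r + \left(1 + 2 r\right) \left(-1\right) = r - \left(1 + 2 r\right) = -1 - r$)
$N{\left(R \right)} = \frac{R^{3}}{9}$ ($N{\left(R \right)} = \frac{R R^{2}}{9} = \frac{R^{3}}{9}$)
$\frac{-1275 + 4650}{v{\left(P \right)} + N{\left(E{\left(2 \right)} \right)}} = \frac{-1275 + 4650}{\left(-1 - -64\right) + \frac{9^{3}}{9}} = \frac{3375}{\left(-1 + 64\right) + \frac{1}{9} \cdot 729} = \frac{3375}{63 + 81} = \frac{3375}{144} = 3375 \cdot \frac{1}{144} = \frac{375}{16}$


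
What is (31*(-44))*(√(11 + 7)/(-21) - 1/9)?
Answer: 1364/9 + 1364*√2/7 ≈ 427.13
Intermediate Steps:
(31*(-44))*(√(11 + 7)/(-21) - 1/9) = -1364*(√18*(-1/21) - 1*⅑) = -1364*((3*√2)*(-1/21) - ⅑) = -1364*(-√2/7 - ⅑) = -1364*(-⅑ - √2/7) = 1364/9 + 1364*√2/7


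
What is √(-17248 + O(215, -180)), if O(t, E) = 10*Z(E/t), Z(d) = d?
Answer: 2*I*√7976758/43 ≈ 131.36*I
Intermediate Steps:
O(t, E) = 10*E/t (O(t, E) = 10*(E/t) = 10*E/t)
√(-17248 + O(215, -180)) = √(-17248 + 10*(-180)/215) = √(-17248 + 10*(-180)*(1/215)) = √(-17248 - 360/43) = √(-742024/43) = 2*I*√7976758/43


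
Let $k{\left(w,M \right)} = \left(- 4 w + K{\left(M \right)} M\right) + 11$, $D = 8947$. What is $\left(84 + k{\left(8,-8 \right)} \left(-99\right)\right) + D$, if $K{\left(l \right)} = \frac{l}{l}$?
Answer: $11902$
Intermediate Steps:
$K{\left(l \right)} = 1$
$k{\left(w,M \right)} = 11 + M - 4 w$ ($k{\left(w,M \right)} = \left(- 4 w + 1 M\right) + 11 = \left(- 4 w + M\right) + 11 = \left(M - 4 w\right) + 11 = 11 + M - 4 w$)
$\left(84 + k{\left(8,-8 \right)} \left(-99\right)\right) + D = \left(84 + \left(11 - 8 - 32\right) \left(-99\right)\right) + 8947 = \left(84 - -2871\right) + 8947 = \left(84 + 2871\right) + 8947 = 2955 + 8947 = 11902$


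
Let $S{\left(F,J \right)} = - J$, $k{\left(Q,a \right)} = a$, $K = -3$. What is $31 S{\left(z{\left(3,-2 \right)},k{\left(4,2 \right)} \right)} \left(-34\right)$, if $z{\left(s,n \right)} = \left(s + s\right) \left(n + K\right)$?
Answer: $2108$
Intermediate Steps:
$z{\left(s,n \right)} = 2 s \left(-3 + n\right)$ ($z{\left(s,n \right)} = \left(s + s\right) \left(n - 3\right) = 2 s \left(-3 + n\right)$)
$31 S{\left(z{\left(3,-2 \right)},k{\left(4,2 \right)} \right)} \left(-34\right) = 31 \left(\left(-1\right) 2\right) \left(-34\right) = 31 \left(-2\right) \left(-34\right) = \left(-62\right) \left(-34\right) = 2108$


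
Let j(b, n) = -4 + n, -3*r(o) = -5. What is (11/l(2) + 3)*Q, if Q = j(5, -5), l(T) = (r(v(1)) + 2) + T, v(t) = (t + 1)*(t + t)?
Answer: -756/17 ≈ -44.471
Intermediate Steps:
v(t) = 2*t*(1 + t) (v(t) = (1 + t)*(2*t) = 2*t*(1 + t))
r(o) = 5/3 (r(o) = -1/3*(-5) = 5/3)
l(T) = 11/3 + T (l(T) = (5/3 + 2) + T = 11/3 + T)
Q = -9 (Q = -4 - 5 = -9)
(11/l(2) + 3)*Q = (11/(11/3 + 2) + 3)*(-9) = (11/(17/3) + 3)*(-9) = (11*(3/17) + 3)*(-9) = (33/17 + 3)*(-9) = (84/17)*(-9) = -756/17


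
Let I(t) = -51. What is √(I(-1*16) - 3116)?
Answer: I*√3167 ≈ 56.276*I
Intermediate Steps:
√(I(-1*16) - 3116) = √(-51 - 3116) = √(-3167) = I*√3167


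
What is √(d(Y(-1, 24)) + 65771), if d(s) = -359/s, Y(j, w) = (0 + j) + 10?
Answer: 2*√147895/3 ≈ 256.38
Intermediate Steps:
Y(j, w) = 10 + j (Y(j, w) = j + 10 = 10 + j)
√(d(Y(-1, 24)) + 65771) = √(-359/(10 - 1) + 65771) = √(-359/9 + 65771) = √(591580/9) = 2*√147895/3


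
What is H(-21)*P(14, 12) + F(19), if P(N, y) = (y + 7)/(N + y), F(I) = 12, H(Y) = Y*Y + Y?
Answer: 4146/13 ≈ 318.92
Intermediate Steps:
H(Y) = Y + Y**2 (H(Y) = Y**2 + Y = Y + Y**2)
P(N, y) = (7 + y)/(N + y)
H(-21)*P(14, 12) + F(19) = (-21*(1 - 21))*((7 + 12)/(14 + 12)) + 12 = (-21*(-20))*(19/26) + 12 = 420*((1/26)*19) + 12 = 420*(19/26) + 12 = 3990/13 + 12 = 4146/13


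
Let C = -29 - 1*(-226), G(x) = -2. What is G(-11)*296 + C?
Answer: -395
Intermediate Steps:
C = 197 (C = -29 + 226 = 197)
G(-11)*296 + C = -2*296 + 197 = -592 + 197 = -395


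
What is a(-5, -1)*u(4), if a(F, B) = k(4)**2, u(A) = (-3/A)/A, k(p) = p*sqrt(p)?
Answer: -12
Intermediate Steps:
k(p) = p**(3/2)
u(A) = -3/A**2
a(F, B) = 64 (a(F, B) = (4**(3/2))**2 = 8**2 = 64)
a(-5, -1)*u(4) = 64*(-3/4**2) = 64*(-3*1/16) = 64*(-3/16) = -12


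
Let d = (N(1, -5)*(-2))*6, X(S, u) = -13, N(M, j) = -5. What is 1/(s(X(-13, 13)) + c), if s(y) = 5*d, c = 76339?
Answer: 1/76639 ≈ 1.3048e-5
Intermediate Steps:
d = 60 (d = -5*(-2)*6 = 10*6 = 60)
s(y) = 300 (s(y) = 5*60 = 300)
1/(s(X(-13, 13)) + c) = 1/(300 + 76339) = 1/76639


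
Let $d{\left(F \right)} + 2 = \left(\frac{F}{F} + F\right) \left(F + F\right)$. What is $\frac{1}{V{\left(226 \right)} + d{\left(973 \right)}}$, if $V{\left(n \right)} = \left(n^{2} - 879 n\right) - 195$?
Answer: $\frac{1}{1747629} \approx 5.722 \cdot 10^{-7}$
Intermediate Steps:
$V{\left(n \right)} = -195 + n^{2} - 879 n$
$d{\left(F \right)} = -2 + 2 F \left(1 + F\right)$ ($d{\left(F \right)} = -2 + \left(\frac{F}{F} + F\right) \left(F + F\right) = -2 + \left(1 + F\right) 2 F = -2 + 2 F \left(1 + F\right)$)
$\frac{1}{V{\left(226 \right)} + d{\left(973 \right)}} = \frac{1}{\left(-195 + 226^{2} - 198654\right) + \left(-2 + 2 \cdot 973 + 2 \cdot 973^{2}\right)} = \frac{1}{\left(-195 + 51076 - 198654\right) + \left(-2 + 1946 + 2 \cdot 946729\right)} = \frac{1}{-147773 + \left(-2 + 1946 + 1893458\right)} = \frac{1}{-147773 + 1895402} = \frac{1}{1747629}$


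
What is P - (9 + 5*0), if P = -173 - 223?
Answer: -405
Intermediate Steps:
P = -396
P - (9 + 5*0) = -396 - (9 + 5*0) = -396 - (9 + 0) = -396 - 1*9 = -396 - 9 = -405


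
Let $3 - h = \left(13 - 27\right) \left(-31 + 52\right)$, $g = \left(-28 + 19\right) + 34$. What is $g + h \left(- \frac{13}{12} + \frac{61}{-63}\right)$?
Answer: $- \frac{16361}{28} \approx -584.32$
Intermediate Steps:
$g = 25$ ($g = -9 + 34 = 25$)
$h = 297$ ($h = 3 - \left(13 - 27\right) \left(-31 + 52\right) = 3 - \left(-14\right) 21 = 3 - -294 = 3 + 294 = 297$)
$g + h \left(- \frac{13}{12} + \frac{61}{-63}\right) = 25 + 297 \left(- \frac{13}{12} + \frac{61}{-63}\right) = 25 + 297 \left(\left(-13\right) \frac{1}{12} + 61 \left(- \frac{1}{63}\right)\right) = 25 + 297 \left(- \frac{13}{12} - \frac{61}{63}\right) = 25 + 297 \left(- \frac{517}{252}\right) = 25 - \frac{17061}{28} = - \frac{16361}{28}$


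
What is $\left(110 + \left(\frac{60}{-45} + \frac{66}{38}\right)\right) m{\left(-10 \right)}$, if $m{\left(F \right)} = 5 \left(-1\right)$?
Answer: $- \frac{31465}{57} \approx -552.02$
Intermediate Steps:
$m{\left(F \right)} = -5$
$\left(110 + \left(\frac{60}{-45} + \frac{66}{38}\right)\right) m{\left(-10 \right)} = \left(110 + \left(\frac{60}{-45} + \frac{66}{38}\right)\right) \left(-5\right) = \left(110 + \left(60 \left(- \frac{1}{45}\right) + 66 \cdot \frac{1}{38}\right)\right) \left(-5\right) = \left(110 + \left(- \frac{4}{3} + \frac{33}{19}\right)\right) \left(-5\right) = \left(110 + \frac{23}{57}\right) \left(-5\right) = \frac{6293}{57} \left(-5\right) = - \frac{31465}{57}$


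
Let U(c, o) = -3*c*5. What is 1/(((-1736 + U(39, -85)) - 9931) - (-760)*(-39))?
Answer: -1/41892 ≈ -2.3871e-5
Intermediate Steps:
U(c, o) = -15*c
1/(((-1736 + U(39, -85)) - 9931) - (-760)*(-39)) = 1/(((-1736 - 15*39) - 9931) - (-760)*(-39)) = 1/(((-1736 - 585) - 9931) - 1*29640) = 1/((-2321 - 9931) - 29640) = 1/(-12252 - 29640) = 1/(-41892) = -1/41892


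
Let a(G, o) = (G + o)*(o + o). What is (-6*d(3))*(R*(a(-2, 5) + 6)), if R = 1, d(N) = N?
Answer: -648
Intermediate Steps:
a(G, o) = 2*o*(G + o) (a(G, o) = (G + o)*(2*o) = 2*o*(G + o))
(-6*d(3))*(R*(a(-2, 5) + 6)) = (-6*3)*(1*(2*5*(-2 + 5) + 6)) = -18*(2*5*3 + 6) = -18*(30 + 6) = -18*36 = -648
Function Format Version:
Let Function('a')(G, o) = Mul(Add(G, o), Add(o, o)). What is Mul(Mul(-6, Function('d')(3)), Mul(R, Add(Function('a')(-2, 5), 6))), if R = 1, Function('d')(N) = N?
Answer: -648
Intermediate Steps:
Function('a')(G, o) = Mul(2, o, Add(G, o)) (Function('a')(G, o) = Mul(Add(G, o), Mul(2, o)) = Mul(2, o, Add(G, o)))
Mul(Mul(-6, Function('d')(3)), Mul(R, Add(Function('a')(-2, 5), 6))) = Mul(Mul(-6, 3), Mul(1, Add(Mul(2, 5, Add(-2, 5)), 6))) = Mul(-18, Mul(1, Add(Mul(2, 5, 3), 6))) = Mul(-18, Mul(1, Add(30, 6))) = Mul(-18, Mul(1, 36)) = Mul(-18, 36) = -648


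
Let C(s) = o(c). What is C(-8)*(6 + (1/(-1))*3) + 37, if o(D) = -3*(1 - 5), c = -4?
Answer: 73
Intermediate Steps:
o(D) = 12 (o(D) = -3*(-4) = 12)
C(s) = 12
C(-8)*(6 + (1/(-1))*3) + 37 = 12*(6 + (1/(-1))*3) + 37 = 12*(6 + (1*(-1))*3) + 37 = 12*(6 - 1*3) + 37 = 12*(6 - 3) + 37 = 12*3 + 37 = 36 + 37 = 73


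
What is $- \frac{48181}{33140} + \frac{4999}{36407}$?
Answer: $- \frac{1588458807}{1206527980} \approx -1.3166$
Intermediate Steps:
$- \frac{48181}{33140} + \frac{4999}{36407} = - \frac{1588458807}{1206527980}$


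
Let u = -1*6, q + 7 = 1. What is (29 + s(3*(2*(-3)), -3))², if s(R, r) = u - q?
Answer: 841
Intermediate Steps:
q = -6 (q = -7 + 1 = -6)
u = -6
s(R, r) = 0 (s(R, r) = -6 - 1*(-6) = -6 + 6 = 0)
(29 + s(3*(2*(-3)), -3))² = (29 + 0)² = 29² = 841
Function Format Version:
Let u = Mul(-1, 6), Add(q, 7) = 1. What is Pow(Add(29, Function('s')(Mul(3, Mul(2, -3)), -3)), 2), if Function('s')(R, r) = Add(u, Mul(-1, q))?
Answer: 841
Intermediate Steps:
q = -6 (q = Add(-7, 1) = -6)
u = -6
Function('s')(R, r) = 0 (Function('s')(R, r) = Add(-6, Mul(-1, -6)) = Add(-6, 6) = 0)
Pow(Add(29, Function('s')(Mul(3, Mul(2, -3)), -3)), 2) = Pow(Add(29, 0), 2) = Pow(29, 2) = 841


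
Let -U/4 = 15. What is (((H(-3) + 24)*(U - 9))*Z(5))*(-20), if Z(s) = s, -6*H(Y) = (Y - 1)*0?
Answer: 165600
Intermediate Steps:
U = -60 (U = -4*15 = -60)
H(Y) = 0 (H(Y) = -(Y - 1)*0/6 = -(-1 + Y)*0/6 = -1/6*0 = 0)
(((H(-3) + 24)*(U - 9))*Z(5))*(-20) = (((0 + 24)*(-60 - 9))*5)*(-20) = ((24*(-69))*5)*(-20) = -1656*5*(-20) = -8280*(-20) = 165600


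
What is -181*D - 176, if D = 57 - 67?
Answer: 1634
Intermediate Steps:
D = -10
-181*D - 176 = -181*(-10) - 176 = 1810 - 176 = 1634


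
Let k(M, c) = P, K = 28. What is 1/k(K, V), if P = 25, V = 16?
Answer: 1/25 ≈ 0.040000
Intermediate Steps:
k(M, c) = 25
1/k(K, V) = 1/25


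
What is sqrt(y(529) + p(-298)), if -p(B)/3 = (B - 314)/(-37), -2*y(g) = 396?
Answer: 3*I*sqrt(37666)/37 ≈ 15.736*I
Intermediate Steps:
y(g) = -198 (y(g) = -1/2*396 = -198)
p(B) = -942/37 + 3*B/37 (p(B) = -3*(B - 314)/(-37) = -(-3)*(-314 + B)/37 = -3*(314/37 - B/37) = -942/37 + 3*B/37)
sqrt(y(529) + p(-298)) = sqrt(-198 + (-942/37 + (3/37)*(-298))) = sqrt(-198 + (-942/37 - 894/37)) = sqrt(-198 - 1836/37) = sqrt(-9162/37) = 3*I*sqrt(37666)/37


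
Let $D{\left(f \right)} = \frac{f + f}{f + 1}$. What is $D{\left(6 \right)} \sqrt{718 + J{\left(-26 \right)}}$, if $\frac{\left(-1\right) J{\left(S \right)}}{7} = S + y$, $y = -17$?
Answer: $\frac{12 \sqrt{1019}}{7} \approx 54.723$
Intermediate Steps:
$J{\left(S \right)} = 119 - 7 S$ ($J{\left(S \right)} = - 7 \left(S - 17\right) = - 7 \left(-17 + S\right) = 119 - 7 S$)
$D{\left(f \right)} = \frac{2 f}{1 + f}$
$D{\left(6 \right)} \sqrt{718 + J{\left(-26 \right)}} = 2 \cdot 6 \frac{1}{1 + 6} \sqrt{718 + \left(119 - -182\right)} = 2 \cdot 6 \cdot \frac{1}{7} \sqrt{718 + \left(119 + 182\right)} = 2 \cdot 6 \cdot \frac{1}{7} \sqrt{718 + 301} = \frac{12 \sqrt{1019}}{7}$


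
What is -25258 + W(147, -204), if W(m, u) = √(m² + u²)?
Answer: -25258 + 15*√281 ≈ -25007.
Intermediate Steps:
-25258 + W(147, -204) = -25258 + √(147² + (-204)²) = -25258 + √(21609 + 41616) = -25258 + √63225 = -25258 + 15*√281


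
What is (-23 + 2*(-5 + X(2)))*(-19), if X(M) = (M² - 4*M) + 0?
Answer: 779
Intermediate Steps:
X(M) = M² - 4*M
(-23 + 2*(-5 + X(2)))*(-19) = (-23 + 2*(-5 + 2*(-4 + 2)))*(-19) = (-23 + 2*(-5 + 2*(-2)))*(-19) = (-23 + 2*(-5 - 4))*(-19) = (-23 + 2*(-9))*(-19) = (-23 - 18)*(-19) = -41*(-19) = 779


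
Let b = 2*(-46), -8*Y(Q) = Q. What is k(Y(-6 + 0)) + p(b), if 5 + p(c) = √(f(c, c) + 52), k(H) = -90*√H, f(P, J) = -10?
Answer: -5 + √42 - 45*√3 ≈ -76.462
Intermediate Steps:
Y(Q) = -Q/8
b = -92
p(c) = -5 + √42 (p(c) = -5 + √(-10 + 52) = -5 + √42)
k(Y(-6 + 0)) + p(b) = -90*√3/2 + (-5 + √42) = -45*√3 + (-5 + √42) = -5 + √42 - 45*√3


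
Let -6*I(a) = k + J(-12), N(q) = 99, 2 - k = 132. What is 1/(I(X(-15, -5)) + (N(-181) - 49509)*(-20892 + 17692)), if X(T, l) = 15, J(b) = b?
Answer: 3/474336071 ≈ 6.3246e-9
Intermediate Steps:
k = -130 (k = 2 - 1*132 = 2 - 132 = -130)
I(a) = 71/3 (I(a) = -(-130 - 12)/6 = -⅙*(-142) = 71/3)
1/(I(X(-15, -5)) + (N(-181) - 49509)*(-20892 + 17692)) = 1/(71/3 + (99 - 49509)*(-20892 + 17692)) = 1/(71/3 - 49410*(-3200)) = 1/(71/3 + 158112000) = 1/(474336071/3) = 3/474336071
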